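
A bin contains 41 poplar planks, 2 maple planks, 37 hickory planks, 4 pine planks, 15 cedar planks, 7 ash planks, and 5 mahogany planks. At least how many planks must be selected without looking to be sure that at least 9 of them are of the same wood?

By the pigeonhole principle, the 7 woods are the holes; the planks drawn are the pigeons.
To avoid 9 of any one wood, the worst case takes at most 8 of each wood, or every plank of a wood that has fewer than 8.
That gives 8 + 2 + 8 + 4 + 8 + 7 + 5 = 42 planks with no wood reaching 9.
The next plank forces some wood to 9, so 42 + 1 = 43.

43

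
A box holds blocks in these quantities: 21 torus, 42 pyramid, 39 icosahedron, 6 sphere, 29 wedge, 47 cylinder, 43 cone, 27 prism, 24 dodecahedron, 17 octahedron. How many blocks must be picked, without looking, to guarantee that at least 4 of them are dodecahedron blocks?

275

In the worst case for collecting dodecahedron blocks, every non-dodecahedron block comes out first.
There are 21 + 42 + 39 + 6 + 29 + 47 + 43 + 27 + 17 = 271 non-dodecahedron blocks altogether.
After those, each further block must be dodecahedron, so 271 + 4 = 275 draws guarantee 4 dodecahedron blocks.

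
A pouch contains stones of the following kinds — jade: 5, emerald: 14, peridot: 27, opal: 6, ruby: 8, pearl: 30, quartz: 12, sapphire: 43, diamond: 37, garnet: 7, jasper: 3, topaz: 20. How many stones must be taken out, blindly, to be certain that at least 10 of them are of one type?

By the pigeonhole principle, the 12 types are the holes; the stones drawn are the pigeons.
To avoid 10 of any one type, the worst case takes at most 9 of each type, or every stone of a type that has fewer than 9.
That gives 5 + 9 + 9 + 6 + 8 + 9 + 9 + 9 + 9 + 7 + 3 + 9 = 92 stones with no type reaching 10.
The next stone forces some type to 10, so 92 + 1 = 93.

93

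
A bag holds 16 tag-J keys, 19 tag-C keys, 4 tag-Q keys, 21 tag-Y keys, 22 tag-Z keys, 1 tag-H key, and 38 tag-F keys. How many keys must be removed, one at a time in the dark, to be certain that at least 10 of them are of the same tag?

An adversary could hand out at most 9 keys per tag (tag-Q, tag-H run out sooner): 9 + 9 + 4 + 9 + 9 + 1 + 9 = 50 keys and still no tag has 10.
One more key lands in a tag already at 9, so 51 draws are enough and 50 are not.

51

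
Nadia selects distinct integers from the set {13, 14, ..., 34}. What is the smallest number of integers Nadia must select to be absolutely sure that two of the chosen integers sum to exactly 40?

16

A set avoiding the sum 40 can contain at most one of each pair {x, 40−x}, plus the 8 elements whose complement lies outside the range or equal to its own complement.
The integers 20, …, 34 (15 of them) are such a set: any two sum to at least 20+21 = 41 > 40.
Pigeonhole: any 16th integer completes one of the 7 pairs, so 16 choices force a sum of 40.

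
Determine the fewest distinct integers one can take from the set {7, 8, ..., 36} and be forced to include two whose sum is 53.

Group the elements by complementary pair {x, 53−x}: {17,36}, {18,35}, {19,34}, …, giving 10 two-element pairs and 10 integers whose partner 53−x falls outside [7,36].
Pigeonhole: treating each of those 20 groups as a pigeonhole, one can pick one integer per group — 20 integers — with no two summing to 53.
The 21st integer lands in an occupied pair, forcing a sum of 53.

21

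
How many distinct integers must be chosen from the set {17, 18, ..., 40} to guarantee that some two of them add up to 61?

A set avoiding the sum 61 can contain at most one of each pair {x, 61−x}, plus the 4 elements whose complement lies outside the range.
The integers 17, …, 30 (14 of them) are such a set: any two sum to at least 17+18 = 35 and at most 29+30 = 59 < 61.
Pigeonhole: any 15th integer completes one of the 10 pairs, so 15 choices force a sum of 61.

15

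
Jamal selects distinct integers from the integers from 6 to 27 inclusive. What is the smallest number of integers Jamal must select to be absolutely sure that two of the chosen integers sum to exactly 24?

17

Two chosen integers sum to 24 exactly when both halves of some pair {x, 24−x} with 6 ≤ x ≤ 24−x ≤ 18 are chosen — 6 such pairs.
The remaining 10 elements (those with no distinct partner in range) can never complete a 24-sum, so the worst case takes all of them and one from each pair: 10 + 6 = 16.
By pigeonhole, the 17th integer has to be the second member of some pair, so 16 + 1 = 17.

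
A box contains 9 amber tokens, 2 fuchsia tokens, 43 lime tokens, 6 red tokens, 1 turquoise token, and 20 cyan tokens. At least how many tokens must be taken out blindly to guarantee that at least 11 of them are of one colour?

39

By the pigeonhole principle, put each drawn token into a box by colour. The largest draw with every box below 11 takes min(count, 10) from each colour; colours with fewer than 10 contribute all they have.
Σ min(cᵢ, 10) = 9 + 2 + 10 + 6 + 1 + 10 = 38.
Draw number 38 + 1 = 39 must push one box to 11.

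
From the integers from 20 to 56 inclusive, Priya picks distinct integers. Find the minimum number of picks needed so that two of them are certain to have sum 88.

26

Group the elements by complementary pair {x, 88−x}: {32,56}, {33,55}, {34,54}, …, giving 12 two-element pairs, the single value 44 (it cannot pair with itself since the integers are distinct), and 12 integers whose partner 88−x falls outside [20,56].
By pigeonhole, treating each of those 25 groups as a pigeonhole, one can pick one integer per group — 25 integers — with no two summing to 88.
The 26th integer lands in an occupied pair, forcing a sum of 88.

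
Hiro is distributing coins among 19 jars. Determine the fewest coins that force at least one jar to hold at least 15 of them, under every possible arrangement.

267

With 266 coins one could put exactly 14 in each of the 19 jars, and no jar would reach 15.
By the pigeonhole principle, one more coin must land in a jar that already has 14, giving it 15.
So 19 × 14 + 1 = 267 coins are required.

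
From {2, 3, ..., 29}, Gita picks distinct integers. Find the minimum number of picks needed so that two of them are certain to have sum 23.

19

Two chosen integers sum to 23 exactly when both halves of some pair {x, 23−x} with 2 ≤ x ≤ 23−x ≤ 21 are chosen — 10 such pairs.
The remaining 8 elements (those with no distinct partner in range) can never complete a 23-sum, so the worst case takes all of them and one from each pair: 8 + 10 = 18.
Pigeonhole: the 19th integer has to be the second member of some pair, so 18 + 1 = 19.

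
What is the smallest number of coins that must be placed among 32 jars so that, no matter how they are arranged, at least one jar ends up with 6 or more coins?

161

With 160 coins one could put exactly 5 in each of the 32 jars, and no jar would reach 6.
Pigeonhole: one more coin must land in a jar that already has 5, giving it 6.
So 32 × 5 + 1 = 161 coins are required.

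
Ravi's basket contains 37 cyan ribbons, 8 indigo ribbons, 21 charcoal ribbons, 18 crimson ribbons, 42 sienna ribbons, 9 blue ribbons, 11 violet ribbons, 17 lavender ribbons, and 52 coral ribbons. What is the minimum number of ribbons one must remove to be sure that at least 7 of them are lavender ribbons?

205

In the worst case for collecting lavender ribbons, every non-lavender ribbon comes out first.
There are 37 + 8 + 21 + 18 + 42 + 9 + 11 + 52 = 198 non-lavender ribbons altogether.
After those, each further ribbon must be lavender, so 198 + 7 = 205 draws guarantee 7 lavender ribbons.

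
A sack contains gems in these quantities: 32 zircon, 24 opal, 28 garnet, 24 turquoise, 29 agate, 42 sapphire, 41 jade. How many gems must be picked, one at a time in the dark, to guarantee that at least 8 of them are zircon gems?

196

In the worst case for collecting zircon gems, every non-zircon gem comes out first.
There are 24 + 28 + 24 + 29 + 42 + 41 = 188 non-zircon gems altogether.
After those, each further gem must be zircon, so 188 + 8 = 196 draws guarantee 8 zircon gems.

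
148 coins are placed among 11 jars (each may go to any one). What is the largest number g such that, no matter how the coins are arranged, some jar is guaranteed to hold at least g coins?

14

The 11 jars are the holes and the 148 coins are the pigeons.
If every jar held at most 13 coins, the total would be at most 11 × 13 = 143, which is less than 148.
So some jar holds at least ⌈148/11⌉ = 14 coins.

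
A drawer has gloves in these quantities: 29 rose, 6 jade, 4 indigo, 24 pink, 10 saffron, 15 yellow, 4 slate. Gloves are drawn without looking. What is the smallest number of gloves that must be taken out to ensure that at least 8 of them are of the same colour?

43

By the pigeonhole principle, put each drawn glove into a box by colour. The largest draw with every box below 8 takes min(count, 7) from each colour; colours with fewer than 7 contribute all they have.
Σ min(cᵢ, 7) = 7 + 6 + 4 + 7 + 7 + 7 + 4 = 42.
Draw number 42 + 1 = 43 must push one box to 8.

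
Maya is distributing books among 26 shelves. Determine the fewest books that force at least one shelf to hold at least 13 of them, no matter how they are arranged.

With 312 books one could put exactly 12 in each of the 26 shelves, and no shelf would reach 13.
One more book must land in a shelf that already has 12, giving it 13.
So 26 × 12 + 1 = 313 books are required.

313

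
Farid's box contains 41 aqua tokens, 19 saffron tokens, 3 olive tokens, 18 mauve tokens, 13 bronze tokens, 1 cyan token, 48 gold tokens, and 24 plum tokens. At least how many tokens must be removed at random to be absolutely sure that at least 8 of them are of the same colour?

47

An adversary could hand out at most 7 tokens per colour (olive, cyan run out sooner): 7 + 7 + 3 + 7 + 7 + 1 + 7 + 7 = 46 tokens and still no colour has 8.
One more token lands in a colour already at 7, so 47 draws are enough and 46 are not.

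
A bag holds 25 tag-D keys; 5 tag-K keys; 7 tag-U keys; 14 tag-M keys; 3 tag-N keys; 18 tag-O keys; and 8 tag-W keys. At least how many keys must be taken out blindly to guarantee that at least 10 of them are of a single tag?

51

An adversary could hand out at most 9 keys per tag (4 tags run out sooner): 9 + 5 + 7 + 9 + 3 + 9 + 8 = 50 keys and still no tag has 10.
One more key lands in a tag already at 9, so 51 draws are enough and 50 are not.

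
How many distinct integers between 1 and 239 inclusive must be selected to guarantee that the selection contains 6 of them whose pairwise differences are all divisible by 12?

61

Integers whose pairwise differences are multiples of 12 are exactly those sharing a remainder mod 12. The 12 residue classes mod 12 are the pigeonholes.
With 60 integers one could put 5 in each residue class and have no class reach 6.
The 61st integer pushes some class to 6, so 12·5 + 1 = 61.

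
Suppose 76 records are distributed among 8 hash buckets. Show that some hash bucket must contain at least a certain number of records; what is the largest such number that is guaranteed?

10

The 8 hash buckets are the holes and the 76 records are the pigeons.
If every hash bucket held at most 9 records, the total would be at most 8 × 9 = 72, which is less than 76.
So some hash bucket holds at least ⌈76/8⌉ = 10 records.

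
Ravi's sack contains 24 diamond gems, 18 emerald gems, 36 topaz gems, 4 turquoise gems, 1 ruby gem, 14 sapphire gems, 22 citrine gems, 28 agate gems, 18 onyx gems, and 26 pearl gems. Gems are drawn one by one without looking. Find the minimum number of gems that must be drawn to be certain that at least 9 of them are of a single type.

Put each drawn gem into a box by type. The largest draw with every box below 9 takes min(count, 8) from each type; types with fewer than 8 contribute all they have.
Σ min(cᵢ, 8) = 8 + 8 + 8 + 4 + 1 + 8 + 8 + 8 + 8 + 8 = 69.
Draw number 69 + 1 = 70 must push one box to 9.

70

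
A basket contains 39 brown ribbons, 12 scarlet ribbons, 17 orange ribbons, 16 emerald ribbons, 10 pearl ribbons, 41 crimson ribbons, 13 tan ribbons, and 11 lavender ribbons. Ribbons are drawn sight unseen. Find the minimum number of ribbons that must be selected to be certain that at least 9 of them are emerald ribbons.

152

In the worst case for collecting emerald ribbons, every non-emerald ribbon comes out first.
There are 39 + 12 + 17 + 10 + 41 + 13 + 11 = 143 non-emerald ribbons altogether.
After those, each further ribbon must be emerald, so 143 + 9 = 152 draws guarantee 9 emerald ribbons.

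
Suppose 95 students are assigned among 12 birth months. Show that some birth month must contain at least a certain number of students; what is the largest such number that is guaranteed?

8

By pigeonhole, the 12 birth months are the holes and the 95 students are the pigeons.
If every birth month held at most 7 students, the total would be at most 12 × 7 = 84, which is less than 95.
So some birth month holds at least ⌈95/12⌉ = 8 students.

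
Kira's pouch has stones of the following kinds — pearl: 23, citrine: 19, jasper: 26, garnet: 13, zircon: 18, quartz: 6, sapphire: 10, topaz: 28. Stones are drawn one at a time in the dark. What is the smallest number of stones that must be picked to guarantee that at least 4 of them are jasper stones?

In the worst case for collecting jasper stones, every non-jasper stone comes out first.
There are 23 + 19 + 13 + 18 + 6 + 10 + 28 = 117 non-jasper stones altogether.
After those, each further stone must be jasper, so 117 + 4 = 121 draws guarantee 4 jasper stones.

121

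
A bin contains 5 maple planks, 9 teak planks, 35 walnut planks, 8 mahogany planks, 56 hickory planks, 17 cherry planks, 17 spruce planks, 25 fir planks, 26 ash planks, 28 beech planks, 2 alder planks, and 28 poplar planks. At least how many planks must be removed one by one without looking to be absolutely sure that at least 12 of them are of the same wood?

113

The 12 woods are the holes; the planks drawn are the pigeons.
To avoid 12 of any one wood, the worst case takes at most 11 of each wood, or every plank of a wood that has fewer than 11.
That gives 5 + 9 + 11 + 8 + 11 + 11 + 11 + 11 + 11 + 11 + 2 + 11 = 112 planks with no wood reaching 12.
The next plank forces some wood to 12, so 112 + 1 = 113.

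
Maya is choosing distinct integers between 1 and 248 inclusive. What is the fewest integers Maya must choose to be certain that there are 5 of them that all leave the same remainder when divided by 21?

85

By pigeonhole, the 21 residue classes mod 21 are the pigeonholes.
With 84 integers one could put 4 in each residue class and have no class reach 5.
The 85th integer pushes some class to 5, so 21·4 + 1 = 85.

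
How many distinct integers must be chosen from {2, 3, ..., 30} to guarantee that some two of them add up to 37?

18

Two chosen integers sum to 37 exactly when both halves of some pair {x, 37−x} with 7 ≤ x ≤ 37−x ≤ 30 are chosen — 12 such pairs.
The remaining 5 elements (those with no distinct partner in range) can never complete a 37-sum, so the worst case takes all of them and one from each pair: 5 + 12 = 17.
The 18th integer has to be the second member of some pair, so 17 + 1 = 18.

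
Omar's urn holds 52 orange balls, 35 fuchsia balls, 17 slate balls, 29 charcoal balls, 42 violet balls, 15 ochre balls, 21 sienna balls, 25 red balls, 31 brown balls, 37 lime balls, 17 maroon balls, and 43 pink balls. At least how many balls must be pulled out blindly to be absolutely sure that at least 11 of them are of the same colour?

121

By pigeonhole, the 12 colours are the holes; the balls drawn are the pigeons.
To avoid 11 of any one colour, the worst case takes at most 10 of each colour.
That gives 10 + 10 + 10 + 10 + 10 + 10 + 10 + 10 + 10 + 10 + 10 + 10 = 120 balls with no colour reaching 11.
The next ball forces some colour to 11, so 120 + 1 = 121.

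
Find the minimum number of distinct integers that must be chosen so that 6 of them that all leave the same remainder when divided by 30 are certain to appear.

151

By the pigeonhole principle, the 30 residue classes mod 30 are the pigeonholes.
With 150 integers one could put 5 in each residue class and have no class reach 6.
The 151st integer pushes some class to 6, so 30·5 + 1 = 151.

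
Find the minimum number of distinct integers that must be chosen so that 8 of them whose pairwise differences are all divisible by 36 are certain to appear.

Integers whose pairwise differences are multiples of 36 are exactly those sharing a remainder mod 36. The 36 residue classes mod 36 are the pigeonholes.
With 252 integers one could put 7 in each residue class and have no class reach 8.
The 253rd integer pushes some class to 8, so 36·7 + 1 = 253.

253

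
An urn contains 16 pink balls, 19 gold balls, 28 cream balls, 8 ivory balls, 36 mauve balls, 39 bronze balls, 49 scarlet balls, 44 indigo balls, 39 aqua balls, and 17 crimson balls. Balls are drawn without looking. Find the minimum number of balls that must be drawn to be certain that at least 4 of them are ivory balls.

In the worst case for collecting ivory balls, every non-ivory ball comes out first.
There are 16 + 19 + 28 + 36 + 39 + 49 + 44 + 39 + 17 = 287 non-ivory balls altogether.
After those, each further ball must be ivory, so 287 + 4 = 291 draws guarantee 4 ivory balls.

291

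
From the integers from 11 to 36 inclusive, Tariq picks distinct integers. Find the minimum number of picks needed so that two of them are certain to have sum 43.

16

Group the elements by complementary pair {x, 43−x}: {11,32}, {12,31}, {13,30}, …, giving 11 two-element pairs and 4 integers whose partner 43−x falls outside [11,36].
By pigeonhole, treating each of those 15 groups as a pigeonhole, one can pick one integer per group — 15 integers — with no two summing to 43.
The 16th integer lands in an occupied pair, forcing a sum of 43.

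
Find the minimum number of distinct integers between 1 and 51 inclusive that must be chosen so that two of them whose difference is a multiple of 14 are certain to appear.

Integers whose pairwise differences are multiples of 14 are exactly those sharing a remainder mod 14. By pigeonhole, the 14 residue classes mod 14 are the pigeonholes.
With 14 integers one could put 1 in each residue class and have no class reach 2.
The 15th integer pushes some class to 2, so 14·1 + 1 = 15.

15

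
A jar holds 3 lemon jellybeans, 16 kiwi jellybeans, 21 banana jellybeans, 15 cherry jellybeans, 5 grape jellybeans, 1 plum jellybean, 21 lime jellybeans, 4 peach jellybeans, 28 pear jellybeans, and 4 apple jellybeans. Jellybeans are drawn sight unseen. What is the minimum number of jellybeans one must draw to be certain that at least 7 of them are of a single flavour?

An adversary could hand out at most 6 jellybeans per flavour (5 flavours run out sooner): 3 + 6 + 6 + 6 + 5 + 1 + 6 + 4 + 6 + 4 = 47 jellybeans and still no flavour has 7.
By the pigeonhole principle, one more jellybean lands in a flavour already at 6, so 48 draws are enough and 47 are not.

48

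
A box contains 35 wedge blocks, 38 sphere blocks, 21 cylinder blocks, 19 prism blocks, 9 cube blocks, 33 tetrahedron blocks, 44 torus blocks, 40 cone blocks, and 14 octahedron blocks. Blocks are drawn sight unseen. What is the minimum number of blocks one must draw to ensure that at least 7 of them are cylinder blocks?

In the worst case for collecting cylinder blocks, every non-cylinder block comes out first.
There are 35 + 38 + 19 + 9 + 33 + 44 + 40 + 14 = 232 non-cylinder blocks altogether.
After those, each further block must be cylinder, so 232 + 7 = 239 draws guarantee 7 cylinder blocks.

239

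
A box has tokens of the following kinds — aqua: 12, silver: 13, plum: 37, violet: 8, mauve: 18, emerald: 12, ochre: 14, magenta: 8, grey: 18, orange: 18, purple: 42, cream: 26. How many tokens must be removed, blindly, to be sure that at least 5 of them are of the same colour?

The 12 colours are the holes; the tokens drawn are the pigeons.
To avoid 5 of any one colour, the worst case takes at most 4 of each colour.
That gives 4 + 4 + 4 + 4 + 4 + 4 + 4 + 4 + 4 + 4 + 4 + 4 = 48 tokens with no colour reaching 5.
The next token forces some colour to 5, so 48 + 1 = 49.

49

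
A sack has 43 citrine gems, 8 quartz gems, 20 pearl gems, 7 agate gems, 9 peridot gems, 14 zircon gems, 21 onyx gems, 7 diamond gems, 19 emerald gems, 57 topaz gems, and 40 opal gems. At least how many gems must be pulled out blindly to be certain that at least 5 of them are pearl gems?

230

In the worst case for collecting pearl gems, every non-pearl gem comes out first.
There are 43 + 8 + 7 + 9 + 14 + 21 + 7 + 19 + 57 + 40 = 225 non-pearl gems altogether.
After those, each further gem must be pearl, so 225 + 5 = 230 draws guarantee 5 pearl gems.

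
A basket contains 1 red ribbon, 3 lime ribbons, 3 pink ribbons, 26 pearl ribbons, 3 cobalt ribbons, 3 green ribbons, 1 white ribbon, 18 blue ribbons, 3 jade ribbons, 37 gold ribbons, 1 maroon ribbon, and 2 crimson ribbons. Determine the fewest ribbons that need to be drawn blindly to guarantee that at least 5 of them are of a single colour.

Put each drawn ribbon into a box by colour. The largest draw with every box below 5 takes min(count, 4) from each colour; colours with fewer than 4 contribute all they have.
Σ min(cᵢ, 4) = 1 + 3 + 3 + 4 + 3 + 3 + 1 + 4 + 3 + 4 + 1 + 2 = 32.
Draw number 32 + 1 = 33 must push one box to 5.

33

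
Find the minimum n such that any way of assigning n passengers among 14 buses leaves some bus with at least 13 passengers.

169

With 168 passengers one could put exactly 12 in each of the 14 buses, and no bus would reach 13.
One more passenger must land in a bus that already has 12, giving it 13.
So 14 × 12 + 1 = 169 passengers are required.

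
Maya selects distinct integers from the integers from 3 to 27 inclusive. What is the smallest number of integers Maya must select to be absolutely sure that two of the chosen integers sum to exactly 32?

Group the elements by complementary pair {x, 32−x}: {5,27}, {6,26}, {7,25}, …, giving 11 two-element pairs; the single value 16 (it cannot pair with itself since the integers are distinct); and 2 integers whose partner 32−x falls outside [3,27].
Pigeonhole: treating each of those 14 groups as a pigeonhole, one can pick one integer per group — 14 integers — with no two summing to 32.
The 15th integer lands in an occupied pair, forcing a sum of 32.

15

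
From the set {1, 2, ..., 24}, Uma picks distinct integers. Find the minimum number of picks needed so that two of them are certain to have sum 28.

Two chosen integers sum to 28 exactly when both halves of some pair {x, 28−x} with 4 ≤ x ≤ 28−x ≤ 24 are chosen — 10 such pairs.
The remaining 4 elements (those with no distinct partner in range) can never complete a 28-sum, so the worst case takes all of them and one from each pair: 4 + 10 = 14.
Pigeonhole: the 15th integer has to be the second member of some pair, so 14 + 1 = 15.

15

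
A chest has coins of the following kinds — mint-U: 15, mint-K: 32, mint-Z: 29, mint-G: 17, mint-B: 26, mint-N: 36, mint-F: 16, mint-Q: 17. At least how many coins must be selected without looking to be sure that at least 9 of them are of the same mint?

65

By the pigeonhole principle, the 8 mints are the holes; the coins drawn are the pigeons.
To avoid 9 of any one mint, the worst case takes at most 8 of each mint.
That gives 8 + 8 + 8 + 8 + 8 + 8 + 8 + 8 = 64 coins with no mint reaching 9.
The next coin forces some mint to 9, so 64 + 1 = 65.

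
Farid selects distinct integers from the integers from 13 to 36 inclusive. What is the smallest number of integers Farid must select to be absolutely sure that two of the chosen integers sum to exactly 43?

16

Group the elements by complementary pair {x, 43−x}: {13,30}, {14,29}, {15,28}, …, giving 9 two-element pairs and 6 integers whose partner 43−x falls outside [13,36].
Treating each of those 15 groups as a pigeonhole, one can pick one integer per group — 15 integers — with no two summing to 43.
The 16th integer lands in an occupied pair, forcing a sum of 43.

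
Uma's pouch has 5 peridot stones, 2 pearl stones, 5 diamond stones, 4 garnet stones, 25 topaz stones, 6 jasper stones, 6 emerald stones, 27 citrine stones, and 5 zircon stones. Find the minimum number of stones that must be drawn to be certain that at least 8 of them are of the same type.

By the pigeonhole principle, the 9 types are the holes; the stones drawn are the pigeons.
To avoid 8 of any one type, the worst case takes at most 7 of each type, or every stone of a type that has fewer than 7.
That gives 5 + 2 + 5 + 4 + 7 + 6 + 6 + 7 + 5 = 47 stones with no type reaching 8.
The next stone forces some type to 8, so 47 + 1 = 48.

48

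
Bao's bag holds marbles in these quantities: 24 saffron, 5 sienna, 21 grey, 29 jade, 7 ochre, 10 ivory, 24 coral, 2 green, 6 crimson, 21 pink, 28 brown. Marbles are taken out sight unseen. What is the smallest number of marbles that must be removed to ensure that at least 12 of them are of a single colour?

97

By pigeonhole, put each drawn marble into a box by colour. The largest draw with every box below 12 takes min(count, 11) from each colour; colours with fewer than 11 contribute all they have.
Σ min(cᵢ, 11) = 11 + 5 + 11 + 11 + 7 + 10 + 11 + 2 + 6 + 11 + 11 = 96.
Draw number 96 + 1 = 97 must push one box to 12.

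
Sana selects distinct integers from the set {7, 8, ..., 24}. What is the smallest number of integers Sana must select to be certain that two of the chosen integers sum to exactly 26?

13

Group the elements by complementary pair {x, 26−x}: {7,19}, {8,18}, {9,17}, …, giving 6 two-element pairs, the single value 13 (it cannot pair with itself since the integers are distinct), and 5 integers whose partner 26−x falls outside [7,24].
Treating each of those 12 groups as a pigeonhole, one can pick one integer per group — 12 integers — with no two summing to 26.
The 13th integer lands in an occupied pair, forcing a sum of 26.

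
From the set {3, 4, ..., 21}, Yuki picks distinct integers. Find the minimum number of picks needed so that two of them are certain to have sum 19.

Group the elements by complementary pair {x, 19−x}: {3,16}, {4,15}, {5,14}, …, giving 7 two-element pairs and 5 integers whose partner 19−x falls outside [3,21].
By pigeonhole, treating each of those 12 groups as a pigeonhole, one can pick one integer per group — 12 integers — with no two summing to 19.
The 13th integer lands in an occupied pair, forcing a sum of 19.

13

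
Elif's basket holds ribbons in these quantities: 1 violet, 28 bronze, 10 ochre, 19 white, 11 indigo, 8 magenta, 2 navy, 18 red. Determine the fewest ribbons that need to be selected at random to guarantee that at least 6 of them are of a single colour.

An adversary could hand out at most 5 ribbons per colour (violet, navy run out sooner): 1 + 5 + 5 + 5 + 5 + 5 + 2 + 5 = 33 ribbons and still no colour has 6.
One more ribbon lands in a colour already at 5, so 34 draws are enough and 33 are not.

34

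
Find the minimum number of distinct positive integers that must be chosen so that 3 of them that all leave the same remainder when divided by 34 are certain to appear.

69

Pigeonhole: the 34 residue classes mod 34 are the pigeonholes.
With 68 integers one could put 2 in each residue class and have no class reach 3.
The 69th integer pushes some class to 3, so 34·2 + 1 = 69.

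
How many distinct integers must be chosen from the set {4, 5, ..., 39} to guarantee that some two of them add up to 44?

20

A set avoiding the sum 44 can contain at most one of each pair {x, 44−x}, plus the 2 elements whose complement lies outside the range or equal to its own complement.
The integers 4, …, 22 (19 of them) are such a set: any two sum to at least 4+5 = 9 and at most 21+22 = 43 < 44.
By pigeonhole, any 20th integer completes one of the 17 pairs, so 20 choices force a sum of 44.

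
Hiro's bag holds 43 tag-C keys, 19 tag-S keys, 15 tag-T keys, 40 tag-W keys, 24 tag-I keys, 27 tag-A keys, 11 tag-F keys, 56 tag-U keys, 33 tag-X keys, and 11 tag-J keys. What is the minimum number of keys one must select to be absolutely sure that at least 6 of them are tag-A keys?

In the worst case for collecting tag-A keys, every non-tag-A key comes out first.
There are 43 + 19 + 15 + 40 + 24 + 11 + 56 + 33 + 11 = 252 non-tag-A keys altogether.
After those, each further key must be tag-A, so 252 + 6 = 258 draws guarantee 6 tag-A keys.

258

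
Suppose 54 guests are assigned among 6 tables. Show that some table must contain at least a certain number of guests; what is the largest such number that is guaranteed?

9

Pigeonhole: the 6 tables are the holes and the 54 guests are the pigeons.
If every table held at most 8 guests, the total would be at most 6 × 8 = 48, which is less than 54.
So some table holds at least ⌈54/6⌉ = 9 guests.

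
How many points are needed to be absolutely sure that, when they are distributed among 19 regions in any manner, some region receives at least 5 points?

77

With 76 points one could put exactly 4 in each of the 19 regions, and no region would reach 5.
By pigeonhole, one more point must land in a region that already has 4, giving it 5.
So 19 × 4 + 1 = 77 points are required.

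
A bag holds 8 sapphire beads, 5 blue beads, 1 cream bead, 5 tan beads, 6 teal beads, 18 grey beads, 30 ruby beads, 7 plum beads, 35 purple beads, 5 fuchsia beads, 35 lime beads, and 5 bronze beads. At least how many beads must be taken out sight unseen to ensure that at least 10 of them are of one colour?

By pigeonhole, put each drawn bead into a box by colour. The largest draw with every box below 10 takes min(count, 9) from each colour; colours with fewer than 9 contribute all they have.
Σ min(cᵢ, 9) = 8 + 5 + 1 + 5 + 6 + 9 + 9 + 7 + 9 + 5 + 9 + 5 = 78.
Draw number 78 + 1 = 79 must push one box to 10.

79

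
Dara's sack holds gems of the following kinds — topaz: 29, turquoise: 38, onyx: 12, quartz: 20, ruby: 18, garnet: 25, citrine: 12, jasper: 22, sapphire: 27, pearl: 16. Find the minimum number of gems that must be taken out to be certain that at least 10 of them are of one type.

91

An adversary could hand out at most 9 gems per type: 9 + 9 + 9 + 9 + 9 + 9 + 9 + 9 + 9 + 9 = 90 gems and still no type has 10.
Pigeonhole: one more gem lands in a type already at 9, so 91 draws are enough and 90 are not.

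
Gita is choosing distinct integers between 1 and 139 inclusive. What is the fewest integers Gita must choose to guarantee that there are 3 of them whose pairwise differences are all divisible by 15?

Integers whose pairwise differences are multiples of 15 are exactly those sharing a remainder mod 15. By the pigeonhole principle, the 15 residue classes mod 15 are the pigeonholes.
With 30 integers one could put 2 in each residue class and have no class reach 3.
The 31st integer pushes some class to 3, so 15·2 + 1 = 31.

31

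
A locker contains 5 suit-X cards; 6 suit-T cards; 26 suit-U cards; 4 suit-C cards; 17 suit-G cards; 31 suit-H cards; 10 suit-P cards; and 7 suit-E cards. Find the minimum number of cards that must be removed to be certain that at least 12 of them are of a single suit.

66

Pigeonhole: the 8 suits are the holes; the cards drawn are the pigeons.
To avoid 12 of any one suit, the worst case takes at most 11 of each suit, or every card of a suit that has fewer than 11.
That gives 5 + 6 + 11 + 4 + 11 + 11 + 10 + 7 = 65 cards with no suit reaching 12.
The next card forces some suit to 12, so 65 + 1 = 66.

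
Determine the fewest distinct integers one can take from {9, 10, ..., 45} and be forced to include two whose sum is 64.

25

Group the elements by complementary pair {x, 64−x}: {19,45}, {20,44}, {21,43}, …, giving 13 two-element pairs, the single value 32 (it cannot pair with itself since the integers are distinct), and 10 integers whose partner 64−x falls outside [9,45].
By pigeonhole, treating each of those 24 groups as a pigeonhole, one can pick one integer per group — 24 integers — with no two summing to 64.
The 25th integer lands in an occupied pair, forcing a sum of 64.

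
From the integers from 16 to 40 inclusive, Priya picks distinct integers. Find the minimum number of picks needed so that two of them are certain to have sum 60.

A set avoiding the sum 60 can contain at most one of each pair {x, 60−x}, plus the 5 elements whose complement lies outside the range or equal to its own complement.
The integers 16, …, 30 (15 of them) are such a set: any two sum to at least 16+17 = 33 and at most 29+30 = 59 < 60.
Pigeonhole: any 16th integer completes one of the 10 pairs, so 16 choices force a sum of 60.

16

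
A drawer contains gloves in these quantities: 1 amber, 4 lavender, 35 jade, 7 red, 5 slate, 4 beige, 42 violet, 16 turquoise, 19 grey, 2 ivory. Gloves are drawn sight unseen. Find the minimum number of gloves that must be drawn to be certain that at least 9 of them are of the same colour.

56

An adversary could hand out at most 8 gloves per colour (6 colours run out sooner): 1 + 4 + 8 + 7 + 5 + 4 + 8 + 8 + 8 + 2 = 55 gloves and still no colour has 9.
By pigeonhole, one more glove lands in a colour already at 8, so 56 draws are enough and 55 are not.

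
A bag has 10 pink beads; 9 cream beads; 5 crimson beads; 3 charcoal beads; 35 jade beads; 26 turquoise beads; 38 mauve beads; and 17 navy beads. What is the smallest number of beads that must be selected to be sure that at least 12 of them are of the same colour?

72

An adversary could hand out at most 11 beads per colour (4 colours run out sooner): 10 + 9 + 5 + 3 + 11 + 11 + 11 + 11 = 71 beads and still no colour has 12.
One more bead lands in a colour already at 11, so 72 draws are enough and 71 are not.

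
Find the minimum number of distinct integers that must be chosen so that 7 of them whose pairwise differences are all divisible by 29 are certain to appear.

Integers whose pairwise differences are multiples of 29 are exactly those sharing a remainder mod 29. The 29 residue classes mod 29 are the pigeonholes.
With 174 integers one could put 6 in each residue class and have no class reach 7.
The 175th integer pushes some class to 7, so 29·6 + 1 = 175.

175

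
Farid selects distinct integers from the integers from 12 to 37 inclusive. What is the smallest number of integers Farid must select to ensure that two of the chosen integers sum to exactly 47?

15

A set avoiding the sum 47 can contain at most one of each pair {x, 47−x}, plus the 2 elements whose complement lies outside the range.
The integers 24, …, 37 (14 of them) are such a set: any two sum to at least 24+25 = 49 > 47.
Any 15th integer completes one of the 12 pairs, so 15 choices force a sum of 47.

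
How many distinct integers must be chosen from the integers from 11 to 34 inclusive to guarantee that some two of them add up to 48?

15

Two chosen integers sum to 48 exactly when both halves of some pair {x, 48−x} with 14 ≤ x ≤ 48−x ≤ 34 are chosen — 10 such pairs.
The remaining 4 elements (those with no distinct partner in range) can never complete a 48-sum, so the worst case takes all of them and one from each pair: 4 + 10 = 14.
The 15th integer has to be the second member of some pair, so 14 + 1 = 15.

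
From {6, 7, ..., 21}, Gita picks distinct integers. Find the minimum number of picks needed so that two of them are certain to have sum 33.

A set avoiding the sum 33 can contain at most one of each pair {x, 33−x}, plus the 6 elements whose complement lies outside the range.
The integers 6, …, 16 (11 of them) are such a set: any two sum to at least 6+7 = 13 and at most 15+16 = 31 < 33.
Any 12th integer completes one of the 5 pairs, so 12 choices force a sum of 33.

12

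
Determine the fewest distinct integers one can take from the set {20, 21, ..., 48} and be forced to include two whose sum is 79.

A set avoiding the sum 79 can contain at most one of each pair {x, 79−x}, plus the 11 elements whose complement lies outside the range.
The integers 20, …, 39 (20 of them) are such a set: any two sum to at least 20+21 = 41 and at most 38+39 = 77 < 79.
By pigeonhole, any 21st integer completes one of the 9 pairs, so 21 choices force a sum of 79.

21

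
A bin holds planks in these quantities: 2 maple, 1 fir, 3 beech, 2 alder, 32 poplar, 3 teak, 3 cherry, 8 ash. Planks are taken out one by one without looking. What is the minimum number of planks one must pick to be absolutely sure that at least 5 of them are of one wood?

23

An adversary could hand out at most 4 planks per wood (6 woods run out sooner): 2 + 1 + 3 + 2 + 4 + 3 + 3 + 4 = 22 planks and still no wood has 5.
One more plank lands in a wood already at 4, so 23 draws are enough and 22 are not.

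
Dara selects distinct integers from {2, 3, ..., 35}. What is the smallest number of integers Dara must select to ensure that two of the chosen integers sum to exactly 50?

25

Group the elements by complementary pair {x, 50−x}: {15,35}, {16,34}, {17,33}, …, giving 10 two-element pairs, the single value 25 (it cannot pair with itself since the integers are distinct), and 13 integers whose partner 50−x falls outside [2,35].
By the pigeonhole principle, treating each of those 24 groups as a pigeonhole, one can pick one integer per group — 24 integers — with no two summing to 50.
The 25th integer lands in an occupied pair, forcing a sum of 50.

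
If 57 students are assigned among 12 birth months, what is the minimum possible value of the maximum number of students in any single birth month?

5

Pigeonhole: the 12 birth months are the holes and the 57 students are the pigeons.
If every birth month held at most 4 students, the total would be at most 12 × 4 = 48, which is less than 57.
So some birth month holds at least ⌈57/12⌉ = 5 students.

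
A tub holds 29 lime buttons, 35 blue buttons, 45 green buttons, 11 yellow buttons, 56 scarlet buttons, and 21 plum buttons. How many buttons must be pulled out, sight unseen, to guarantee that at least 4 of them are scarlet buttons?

In the worst case for collecting scarlet buttons, every non-scarlet button comes out first.
There are 29 + 35 + 45 + 11 + 21 = 141 non-scarlet buttons altogether.
After those, each further button must be scarlet, so 141 + 4 = 145 draws guarantee 4 scarlet buttons.

145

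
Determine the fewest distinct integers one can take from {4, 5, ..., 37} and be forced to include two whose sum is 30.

24

Two chosen integers sum to 30 exactly when both halves of some pair {x, 30−x} with 4 ≤ x ≤ 30−x ≤ 26 are chosen — 11 such pairs.
The remaining 12 elements (those with no distinct partner in range) can never complete a 30-sum, so the worst case takes all of them and one from each pair: 12 + 11 = 23.
Pigeonhole: the 24th integer has to be the second member of some pair, so 23 + 1 = 24.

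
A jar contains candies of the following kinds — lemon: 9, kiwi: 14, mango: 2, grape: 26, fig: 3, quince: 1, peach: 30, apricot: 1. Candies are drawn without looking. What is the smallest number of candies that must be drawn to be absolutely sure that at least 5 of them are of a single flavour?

24

An adversary could hand out at most 4 candies per flavour (4 flavours run out sooner): 4 + 4 + 2 + 4 + 3 + 1 + 4 + 1 = 23 candies and still no flavour has 5.
Pigeonhole: one more candy lands in a flavour already at 4, so 24 draws are enough and 23 are not.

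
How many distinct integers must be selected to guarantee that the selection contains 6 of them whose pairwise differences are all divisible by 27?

Integers whose pairwise differences are multiples of 27 are exactly those sharing a remainder mod 27. By pigeonhole, the 27 residue classes mod 27 are the pigeonholes.
With 135 integers one could put 5 in each residue class and have no class reach 6.
The 136th integer pushes some class to 6, so 27·5 + 1 = 136.

136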